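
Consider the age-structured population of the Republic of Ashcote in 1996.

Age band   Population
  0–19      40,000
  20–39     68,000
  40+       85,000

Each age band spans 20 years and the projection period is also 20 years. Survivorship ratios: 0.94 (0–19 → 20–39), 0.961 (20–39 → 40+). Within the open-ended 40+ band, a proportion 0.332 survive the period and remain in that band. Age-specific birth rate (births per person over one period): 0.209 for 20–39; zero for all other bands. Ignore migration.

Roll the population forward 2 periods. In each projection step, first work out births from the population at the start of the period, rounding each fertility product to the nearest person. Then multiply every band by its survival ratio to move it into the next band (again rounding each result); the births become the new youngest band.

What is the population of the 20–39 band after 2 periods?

13359

Numbering the groups 1..3 from youngest to oldest:
— Period 1 —
Births: 68000 × 0.209 = 14212
Group 2: 40000 × 0.94 = 37600
Group 3: 68000 × 0.961 + 85000 × 0.332 = 65348 + 28220 = 93568
Population now: 0–19=14212, 20–39=37600, 40+=93568
— Period 2 —
Births: 37600 × 0.209 = 7858
Group 2: 14212 × 0.94 = 13359
Group 3: 37600 × 0.961 + 93568 × 0.332 = 36134 + 31065 = 67199
Population now: 0–19=7858, 20–39=13359, 40+=67199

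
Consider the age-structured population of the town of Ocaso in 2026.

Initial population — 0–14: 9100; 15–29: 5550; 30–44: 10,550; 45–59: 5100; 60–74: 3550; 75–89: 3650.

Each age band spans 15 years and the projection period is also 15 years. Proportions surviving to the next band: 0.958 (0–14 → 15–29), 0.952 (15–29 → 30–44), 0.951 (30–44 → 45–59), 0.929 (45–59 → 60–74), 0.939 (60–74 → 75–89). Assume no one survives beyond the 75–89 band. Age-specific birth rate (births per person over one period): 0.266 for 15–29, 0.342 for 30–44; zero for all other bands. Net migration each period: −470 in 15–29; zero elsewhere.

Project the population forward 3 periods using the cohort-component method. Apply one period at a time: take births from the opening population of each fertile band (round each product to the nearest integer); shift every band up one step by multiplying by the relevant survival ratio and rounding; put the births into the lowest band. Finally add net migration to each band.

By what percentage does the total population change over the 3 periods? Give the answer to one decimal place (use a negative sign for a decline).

(Groups numbered youngest = 1 to oldest = 6.)
Period 1:
Births: 5550 * 0.266 = 1476 ; 10550 * 0.342 = 3608 → total 5084
Group 2: 9100 * 0.958 = 8718
Group 3: 5550 * 0.952 = 5284
Group 4: 10550 * 0.951 = 10033
Group 5: 5100 * 0.929 = 4738
Group 6: 3550 * 0.939 = 3333
Net migration: Group 2 − 470 → 8248
→ [5084, 8248, 5284, 10033, 4738, 3333]
Period 2:
Births: 8248 * 0.266 = 2194 ; 5284 * 0.342 = 1807 → total 4001
Group 2: 5084 * 0.958 = 4870
Group 3: 8248 * 0.952 = 7852
Group 4: 5284 * 0.951 = 5025
Group 5: 10033 * 0.929 = 9321
Group 6: 4738 * 0.939 = 4449
Net migration: Group 2 − 470 → 4400
→ [4001, 4400, 7852, 5025, 9321, 4449]
Period 3:
Births: 4400 * 0.266 = 1170 ; 7852 * 0.342 = 2685 → total 3855
Group 2: 4001 * 0.958 = 3833
Group 3: 4400 * 0.952 = 4189
Group 4: 7852 * 0.951 = 7467
Group 5: 5025 * 0.929 = 4668
Group 6: 9321 * 0.939 = 8752
Net migration: Group 2 − 470 → 3363
→ [3855, 3363, 4189, 7467, 4668, 8752]
Total: 37500 → 32294; change = -5206; percentage change = -13.9%

-13.9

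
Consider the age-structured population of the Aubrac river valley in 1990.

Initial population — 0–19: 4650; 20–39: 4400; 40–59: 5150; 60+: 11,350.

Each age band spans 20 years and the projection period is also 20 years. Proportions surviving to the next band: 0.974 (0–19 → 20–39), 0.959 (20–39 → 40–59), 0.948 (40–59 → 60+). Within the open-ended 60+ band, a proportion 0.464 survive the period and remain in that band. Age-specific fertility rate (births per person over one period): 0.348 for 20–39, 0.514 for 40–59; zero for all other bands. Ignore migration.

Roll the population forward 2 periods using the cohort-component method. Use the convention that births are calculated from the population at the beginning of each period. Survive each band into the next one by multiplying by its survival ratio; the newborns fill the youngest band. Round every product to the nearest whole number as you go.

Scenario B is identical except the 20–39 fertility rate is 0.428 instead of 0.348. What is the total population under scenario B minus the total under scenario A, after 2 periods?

705

— Period 1 —
Births: 4400 × 0.348 = 1531, 5150 × 0.514 = 2647 → 4178
20–39: 4650 × 0.974 = 4529
40–59: 4400 × 0.959 = 4220
60+: 5150 × 0.948 + 11350 × 0.464 = 4882 + 5266 = 10148
End of period: [4178, 4529, 4220, 10148]
— Period 2 —
Births: 4529 × 0.348 = 1576, 4220 × 0.514 = 2169 → 3745
20–39: 4178 × 0.974 = 4069
40–59: 4529 × 0.959 = 4343
60+: 4220 × 0.948 + 10148 × 0.464 = 4001 + 4709 = 8710
End of period: [3745, 4069, 4343, 8710]
Scenario A total after 2 periods: 20867
Scenario B projection —
— Period 1 —
Births: 4400 × 0.428 = 1883, 5150 × 0.514 = 2647 → 4530
20–39: 4650 × 0.974 = 4529
40–59: 4400 × 0.959 = 4220
60+: 5150 × 0.948 + 11350 × 0.464 = 4882 + 5266 = 10148
End of period: [4530, 4529, 4220, 10148]
— Period 2 —
Births: 4529 × 0.428 = 1938, 4220 × 0.514 = 2169 → 4107
20–39: 4530 × 0.974 = 4412
40–59: 4529 × 0.959 = 4343
60+: 4220 × 0.948 + 10148 × 0.464 = 4001 + 4709 = 8710
End of period: [4107, 4412, 4343, 8710]
Scenario B total after 2 periods: 21572
Difference B − A = 21572 − 20867 = 705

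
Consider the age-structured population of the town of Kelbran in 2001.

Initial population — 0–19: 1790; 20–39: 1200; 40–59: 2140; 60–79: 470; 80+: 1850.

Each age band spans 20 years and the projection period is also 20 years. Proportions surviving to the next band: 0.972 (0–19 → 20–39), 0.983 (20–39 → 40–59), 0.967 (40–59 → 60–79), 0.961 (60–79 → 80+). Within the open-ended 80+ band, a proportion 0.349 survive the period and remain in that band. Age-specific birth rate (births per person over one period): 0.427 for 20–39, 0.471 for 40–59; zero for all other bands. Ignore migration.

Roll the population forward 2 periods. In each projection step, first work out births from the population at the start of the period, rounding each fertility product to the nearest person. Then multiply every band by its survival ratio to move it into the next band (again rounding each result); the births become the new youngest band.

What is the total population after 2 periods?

Period 1:
Births: 1200 * 0.427 = 512, 2140 * 0.471 = 1008 → total 1520
20–39: 1790 * 0.972 = 1740
40–59: 1200 * 0.983 = 1180
60–79: 2140 * 0.967 = 2069
80+: 470 * 0.961 + 1850 * 0.349 = 452 + 646 = 1098
End of period: [1520, 1740, 1180, 2069, 1098]
Period 2:
Births: 1740 * 0.427 = 743, 1180 * 0.471 = 556 → total 1299
20–39: 1520 * 0.972 = 1477
40–59: 1740 * 0.983 = 1710
60–79: 1180 * 0.967 = 1141
80+: 2069 * 0.961 + 1098 * 0.349 = 1988 + 383 = 2371
End of period: [1299, 1477, 1710, 1141, 2371]
Total after period 2: 1299 + 1477 + 1710 + 1141 + 2371 = 7998

7998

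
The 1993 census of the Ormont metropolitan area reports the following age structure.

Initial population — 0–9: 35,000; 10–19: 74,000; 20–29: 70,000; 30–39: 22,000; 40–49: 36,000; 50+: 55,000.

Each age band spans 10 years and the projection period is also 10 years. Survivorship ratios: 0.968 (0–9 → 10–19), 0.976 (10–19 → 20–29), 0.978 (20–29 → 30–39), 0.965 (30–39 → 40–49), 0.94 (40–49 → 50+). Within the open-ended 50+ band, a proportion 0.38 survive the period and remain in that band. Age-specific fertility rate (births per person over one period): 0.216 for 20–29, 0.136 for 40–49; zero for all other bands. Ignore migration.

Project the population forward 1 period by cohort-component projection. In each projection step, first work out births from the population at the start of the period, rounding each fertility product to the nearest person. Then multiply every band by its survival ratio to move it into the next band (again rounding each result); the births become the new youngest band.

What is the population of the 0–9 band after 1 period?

After projecting period 1:
Births: 70000 * 0.216 = 15120, 36000 * 0.136 = 4896 → total 20016
10–19: 35000 * 0.968 = 33880
20–29: 74000 * 0.976 = 72224
30–39: 70000 * 0.978 = 68460
40–49: 22000 * 0.965 = 21230
50+: 36000 * 0.94 + 55000 * 0.38 = 33840 + 20900 = 54740
Population now: 0–9=20016, 10–19=33880, 20–29=72224, 30–39=68460, 40–49=21230, 50+=54740

20016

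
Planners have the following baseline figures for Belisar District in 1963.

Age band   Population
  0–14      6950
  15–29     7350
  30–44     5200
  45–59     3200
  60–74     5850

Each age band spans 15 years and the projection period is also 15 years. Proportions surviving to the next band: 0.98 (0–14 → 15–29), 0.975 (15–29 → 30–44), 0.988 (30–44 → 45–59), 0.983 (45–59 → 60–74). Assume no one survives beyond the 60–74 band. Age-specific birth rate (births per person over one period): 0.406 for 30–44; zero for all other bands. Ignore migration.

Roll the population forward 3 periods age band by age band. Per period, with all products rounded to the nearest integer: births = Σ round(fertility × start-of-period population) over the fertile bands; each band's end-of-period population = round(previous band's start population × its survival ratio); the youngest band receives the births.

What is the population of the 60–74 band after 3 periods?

6960

Call the bands 1 to 5, youngest first.
— Period 1 —
Births: 5200 × 0.406 = 2111
Band 2: 6950 × 0.98 = 6811
Band 3: 7350 × 0.975 = 7166
Band 4: 5200 × 0.988 = 5138
Band 5: 3200 × 0.983 = 3146
→ [2111, 6811, 7166, 5138, 3146]
— Period 2 —
Births: 7166 × 0.406 = 2909
Band 2: 2111 × 0.98 = 2069
Band 3: 6811 × 0.975 = 6641
Band 4: 7166 × 0.988 = 7080
Band 5: 5138 × 0.983 = 5051
→ [2909, 2069, 6641, 7080, 5051]
— Period 3 —
Births: 6641 × 0.406 = 2696
Band 2: 2909 × 0.98 = 2851
Band 3: 2069 × 0.975 = 2017
Band 4: 6641 × 0.988 = 6561
Band 5: 7080 × 0.983 = 6960
→ [2696, 2851, 2017, 6561, 6960]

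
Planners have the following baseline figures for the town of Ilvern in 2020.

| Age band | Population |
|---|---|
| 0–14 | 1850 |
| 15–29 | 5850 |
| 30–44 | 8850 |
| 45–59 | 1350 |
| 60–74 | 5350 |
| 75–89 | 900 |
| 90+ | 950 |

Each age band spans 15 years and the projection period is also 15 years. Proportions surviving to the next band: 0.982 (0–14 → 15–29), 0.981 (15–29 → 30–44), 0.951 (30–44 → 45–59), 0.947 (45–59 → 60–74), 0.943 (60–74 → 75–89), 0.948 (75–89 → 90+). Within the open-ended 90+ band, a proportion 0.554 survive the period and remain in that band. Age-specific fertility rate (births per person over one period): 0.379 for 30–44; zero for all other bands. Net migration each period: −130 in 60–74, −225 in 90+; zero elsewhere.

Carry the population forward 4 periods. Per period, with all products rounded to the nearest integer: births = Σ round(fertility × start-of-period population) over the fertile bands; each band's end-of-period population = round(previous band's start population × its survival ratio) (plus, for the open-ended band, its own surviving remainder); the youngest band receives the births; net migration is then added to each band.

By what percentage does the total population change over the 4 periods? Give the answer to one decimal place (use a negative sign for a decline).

After projecting period 1:
Births: 8850 × 0.379 = 3354
15–29: 1850 × 0.982 = 1817
30–44: 5850 × 0.981 = 5739
45–59: 8850 × 0.951 = 8416
60–74: 1350 × 0.947 = 1278
75–89: 5350 × 0.943 = 5045
90+: 900 × 0.948 + 950 × 0.554 = 853 + 526 = 1379
Net migration: 60–74 − 130 → 1148; 90+ − 225 → 1154
Population now: 0–14=3354, 15–29=1817, 30–44=5739, 45–59=8416, 60–74=1148, 75–89=5045, 90+=1154
After projecting period 2:
Births: 5739 × 0.379 = 2175
15–29: 3354 × 0.982 = 3294
30–44: 1817 × 0.981 = 1782
45–59: 5739 × 0.951 = 5458
60–74: 8416 × 0.947 = 7970
75–89: 1148 × 0.943 = 1083
90+: 5045 × 0.948 + 1154 × 0.554 = 4783 + 639 = 5422
Net migration: 60–74 − 130 → 7840; 90+ − 225 → 5197
Population now: 0–14=2175, 15–29=3294, 30–44=1782, 45–59=5458, 60–74=7840, 75–89=1083, 90+=5197
After projecting period 3:
Births: 1782 × 0.379 = 675
15–29: 2175 × 0.982 = 2136
30–44: 3294 × 0.981 = 3231
45–59: 1782 × 0.951 = 1695
60–74: 5458 × 0.947 = 5169
75–89: 7840 × 0.943 = 7393
90+: 1083 × 0.948 + 5197 × 0.554 = 1027 + 2879 = 3906
Net migration: 60–74 − 130 → 5039; 90+ − 225 → 3681
Population now: 0–14=675, 15–29=2136, 30–44=3231, 45–59=1695, 60–74=5039, 75–89=7393, 90+=3681
After projecting period 4:
Births: 3231 × 0.379 = 1225
15–29: 675 × 0.982 = 663
30–44: 2136 × 0.981 = 2095
45–59: 3231 × 0.951 = 3073
60–74: 1695 × 0.947 = 1605
75–89: 5039 × 0.943 = 4752
90+: 7393 × 0.948 + 3681 × 0.554 = 7009 + 2039 = 9048
Net migration: 60–74 − 130 → 1475; 90+ − 225 → 8823
Population now: 0–14=1225, 15–29=663, 30–44=2095, 45–59=3073, 60–74=1475, 75–89=4752, 90+=8823
Total: 25100 → 22106; change = -2994; percentage change = -11.9%

-11.9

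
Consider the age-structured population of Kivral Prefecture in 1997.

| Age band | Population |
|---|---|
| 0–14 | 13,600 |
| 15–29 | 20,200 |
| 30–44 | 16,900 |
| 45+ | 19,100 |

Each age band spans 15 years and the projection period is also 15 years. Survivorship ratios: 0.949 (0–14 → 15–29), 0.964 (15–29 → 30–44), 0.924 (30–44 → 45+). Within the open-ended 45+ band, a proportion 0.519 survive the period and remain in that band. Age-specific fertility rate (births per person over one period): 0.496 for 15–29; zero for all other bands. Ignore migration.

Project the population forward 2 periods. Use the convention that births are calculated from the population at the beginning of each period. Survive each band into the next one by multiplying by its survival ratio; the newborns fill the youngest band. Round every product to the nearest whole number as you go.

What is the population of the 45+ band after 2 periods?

Call the bands 1 to 4, youngest first.
Period 1:
Births: 20200 * 0.496 = 10019
Band 2: 13600 * 0.949 = 12906
Band 3: 20200 * 0.964 = 19473
Band 4: 16900 * 0.924 + 19100 * 0.519 = 15616 + 9913 = 25529
→ [10019, 12906, 19473, 25529]
Period 2:
Births: 12906 * 0.496 = 6401
Band 2: 10019 * 0.949 = 9508
Band 3: 12906 * 0.964 = 12441
Band 4: 19473 * 0.924 + 25529 * 0.519 = 17993 + 13250 = 31243
→ [6401, 9508, 12441, 31243]

31243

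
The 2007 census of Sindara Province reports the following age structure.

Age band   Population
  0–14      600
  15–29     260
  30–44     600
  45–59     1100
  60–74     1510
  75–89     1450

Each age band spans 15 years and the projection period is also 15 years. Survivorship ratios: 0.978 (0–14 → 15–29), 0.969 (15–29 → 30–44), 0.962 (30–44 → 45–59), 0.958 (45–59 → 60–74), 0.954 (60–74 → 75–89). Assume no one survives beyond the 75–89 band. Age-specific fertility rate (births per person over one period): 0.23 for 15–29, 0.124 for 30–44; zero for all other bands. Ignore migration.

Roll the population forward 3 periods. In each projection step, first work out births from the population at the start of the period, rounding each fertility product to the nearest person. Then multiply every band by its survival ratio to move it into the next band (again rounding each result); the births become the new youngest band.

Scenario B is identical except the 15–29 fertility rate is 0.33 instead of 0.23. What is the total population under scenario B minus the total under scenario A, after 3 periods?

103

— Period 1 —
Births: 260 * 0.23 = 60  |  600 * 0.124 = 74 → total 134
15–29: 600 * 0.978 = 587
30–44: 260 * 0.969 = 252
45–59: 600 * 0.962 = 577
60–74: 1100 * 0.958 = 1054
75–89: 1510 * 0.954 = 1441
→ [134, 587, 252, 577, 1054, 1441]
— Period 2 —
Births: 587 * 0.23 = 135  |  252 * 0.124 = 31 → total 166
15–29: 134 * 0.978 = 131
30–44: 587 * 0.969 = 569
45–59: 252 * 0.962 = 242
60–74: 577 * 0.958 = 553
75–89: 1054 * 0.954 = 1006
→ [166, 131, 569, 242, 553, 1006]
— Period 3 —
Births: 131 * 0.23 = 30  |  569 * 0.124 = 71 → total 101
15–29: 166 * 0.978 = 162
30–44: 131 * 0.969 = 127
45–59: 569 * 0.962 = 547
60–74: 242 * 0.958 = 232
75–89: 553 * 0.954 = 528
→ [101, 162, 127, 547, 232, 528]
Scenario A total after 3 periods: 1697
Scenario B projection —
— Period 1 —
Births: 260 * 0.33 = 86  |  600 * 0.124 = 74 → total 160
15–29: 600 * 0.978 = 587
30–44: 260 * 0.969 = 252
45–59: 600 * 0.962 = 577
60–74: 1100 * 0.958 = 1054
75–89: 1510 * 0.954 = 1441
→ [160, 587, 252, 577, 1054, 1441]
— Period 2 —
Births: 587 * 0.33 = 194  |  252 * 0.124 = 31 → total 225
15–29: 160 * 0.978 = 156
30–44: 587 * 0.969 = 569
45–59: 252 * 0.962 = 242
60–74: 577 * 0.958 = 553
75–89: 1054 * 0.954 = 1006
→ [225, 156, 569, 242, 553, 1006]
— Period 3 —
Births: 156 * 0.33 = 51  |  569 * 0.124 = 71 → total 122
15–29: 225 * 0.978 = 220
30–44: 156 * 0.969 = 151
45–59: 569 * 0.962 = 547
60–74: 242 * 0.958 = 232
75–89: 553 * 0.954 = 528
→ [122, 220, 151, 547, 232, 528]
Scenario B total after 3 periods: 1800
Difference B − A = 1800 − 1697 = 103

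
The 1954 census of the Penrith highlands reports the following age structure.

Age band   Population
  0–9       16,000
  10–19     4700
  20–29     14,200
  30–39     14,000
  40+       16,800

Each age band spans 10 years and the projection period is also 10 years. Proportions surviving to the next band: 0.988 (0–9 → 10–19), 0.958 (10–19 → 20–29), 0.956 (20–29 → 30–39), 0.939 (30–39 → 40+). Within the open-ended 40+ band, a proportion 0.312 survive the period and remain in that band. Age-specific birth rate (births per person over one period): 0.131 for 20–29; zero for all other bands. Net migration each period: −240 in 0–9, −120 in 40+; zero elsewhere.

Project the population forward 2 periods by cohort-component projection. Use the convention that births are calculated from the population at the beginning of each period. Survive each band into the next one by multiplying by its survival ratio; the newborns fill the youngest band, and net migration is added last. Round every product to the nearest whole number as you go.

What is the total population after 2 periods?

Let group 1 be 0–9 through group 5 = 40+.
[period 1]
Births: 14200 * 0.131 = 1860
Group 2: 16000 * 0.988 = 15808
Group 3: 4700 * 0.958 = 4503
Group 4: 14200 * 0.956 = 13575
Group 5: 14000 * 0.939 + 16800 * 0.312 = 13146 + 5242 = 18388
Net migration: Group 1 − 240 → 1620; Group 5 − 120 → 18268
End of period: [1620, 15808, 4503, 13575, 18268]
[period 2]
Births: 4503 * 0.131 = 590
Group 2: 1620 * 0.988 = 1601
Group 3: 15808 * 0.958 = 15144
Group 4: 4503 * 0.956 = 4305
Group 5: 13575 * 0.939 + 18268 * 0.312 = 12747 + 5700 = 18447
Net migration: Group 1 − 240 → 350; Group 5 − 120 → 18327
End of period: [350, 1601, 15144, 4305, 18327]
Total after period 2: 350 + 1601 + 15144 + 4305 + 18327 = 39727

39727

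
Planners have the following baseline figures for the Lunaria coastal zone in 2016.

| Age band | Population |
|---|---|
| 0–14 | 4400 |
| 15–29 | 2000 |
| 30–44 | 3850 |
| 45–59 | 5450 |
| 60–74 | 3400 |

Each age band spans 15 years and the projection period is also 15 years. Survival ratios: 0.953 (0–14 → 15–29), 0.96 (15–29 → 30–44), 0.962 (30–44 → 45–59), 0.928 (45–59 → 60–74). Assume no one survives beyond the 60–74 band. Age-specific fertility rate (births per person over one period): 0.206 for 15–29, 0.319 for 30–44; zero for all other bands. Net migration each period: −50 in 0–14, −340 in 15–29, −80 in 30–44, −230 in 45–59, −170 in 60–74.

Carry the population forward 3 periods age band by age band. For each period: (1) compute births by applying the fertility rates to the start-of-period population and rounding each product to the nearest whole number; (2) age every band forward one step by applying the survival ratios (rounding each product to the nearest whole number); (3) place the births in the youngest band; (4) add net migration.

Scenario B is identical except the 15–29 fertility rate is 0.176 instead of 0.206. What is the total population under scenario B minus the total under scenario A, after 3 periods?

-210

Period 1:
Births: 2000 × 0.206 = 412 ; 3850 × 0.319 = 1228 — total 1640
15–29: 4400 × 0.953 = 4193
30–44: 2000 × 0.96 = 1920
45–59: 3850 × 0.962 = 3704
60–74: 5450 × 0.928 = 5058
Net migration: 0–14 − 50 → 1590; 15–29 − 340 → 3853; 30–44 − 80 → 1840; 45–59 − 230 → 3474; 60–74 − 170 → 4888
End of period: [1590, 3853, 1840, 3474, 4888]
Period 2:
Births: 3853 × 0.206 = 794 ; 1840 × 0.319 = 587 — total 1381
15–29: 1590 × 0.953 = 1515
30–44: 3853 × 0.96 = 3699
45–59: 1840 × 0.962 = 1770
60–74: 3474 × 0.928 = 3224
Net migration: 0–14 − 50 → 1331; 15–29 − 340 → 1175; 30–44 − 80 → 3619; 45–59 − 230 → 1540; 60–74 − 170 → 3054
End of period: [1331, 1175, 3619, 1540, 3054]
Period 3:
Births: 1175 × 0.206 = 242 ; 3619 × 0.319 = 1154 — total 1396
15–29: 1331 × 0.953 = 1268
30–44: 1175 × 0.96 = 1128
45–59: 3619 × 0.962 = 3481
60–74: 1540 × 0.928 = 1429
Net migration: 0–14 − 50 → 1346; 15–29 − 340 → 928; 30–44 − 80 → 1048; 45–59 − 230 → 3251; 60–74 − 170 → 1259
End of period: [1346, 928, 1048, 3251, 1259]
Scenario A total after 3 periods: 7832
Scenario B projection —
Period 1:
Births: 2000 × 0.176 = 352 ; 3850 × 0.319 = 1228 — total 1580
15–29: 4400 × 0.953 = 4193
30–44: 2000 × 0.96 = 1920
45–59: 3850 × 0.962 = 3704
60–74: 5450 × 0.928 = 5058
Net migration: 0–14 − 50 → 1530; 15–29 − 340 → 3853; 30–44 − 80 → 1840; 45–59 − 230 → 3474; 60–74 − 170 → 4888
End of period: [1530, 3853, 1840, 3474, 4888]
Period 2:
Births: 3853 × 0.176 = 678 ; 1840 × 0.319 = 587 — total 1265
15–29: 1530 × 0.953 = 1458
30–44: 3853 × 0.96 = 3699
45–59: 1840 × 0.962 = 1770
60–74: 3474 × 0.928 = 3224
Net migration: 0–14 − 50 → 1215; 15–29 − 340 → 1118; 30–44 − 80 → 3619; 45–59 − 230 → 1540; 60–74 − 170 → 3054
End of period: [1215, 1118, 3619, 1540, 3054]
Period 3:
Births: 1118 × 0.176 = 197 ; 3619 × 0.319 = 1154 — total 1351
15–29: 1215 × 0.953 = 1158
30–44: 1118 × 0.96 = 1073
45–59: 3619 × 0.962 = 3481
60–74: 1540 × 0.928 = 1429
Net migration: 0–14 − 50 → 1301; 15–29 − 340 → 818; 30–44 − 80 → 993; 45–59 − 230 → 3251; 60–74 − 170 → 1259
End of period: [1301, 818, 993, 3251, 1259]
Scenario B total after 3 periods: 7622
Difference B − A = 7622 − 7832 = -210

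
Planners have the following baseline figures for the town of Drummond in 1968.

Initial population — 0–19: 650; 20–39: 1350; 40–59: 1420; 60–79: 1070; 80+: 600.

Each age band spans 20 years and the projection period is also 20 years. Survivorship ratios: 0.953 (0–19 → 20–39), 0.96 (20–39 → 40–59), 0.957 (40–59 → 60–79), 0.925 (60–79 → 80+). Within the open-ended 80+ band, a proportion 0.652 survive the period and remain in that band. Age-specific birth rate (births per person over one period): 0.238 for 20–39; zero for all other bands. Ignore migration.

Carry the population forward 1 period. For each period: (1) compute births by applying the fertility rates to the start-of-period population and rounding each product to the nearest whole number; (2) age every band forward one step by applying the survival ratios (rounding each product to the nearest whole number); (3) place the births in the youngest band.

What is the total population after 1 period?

Period 1.
Births: 1350 × 0.238 = 321
20–39: 650 × 0.953 = 619
40–59: 1350 × 0.96 = 1296
60–79: 1420 × 0.957 = 1359
80+: 1070 × 0.925 + 600 × 0.652 = 990 + 391 = 1381
End of period: [321, 619, 1296, 1359, 1381]
Total after period 1: 321 + 619 + 1296 + 1359 + 1381 = 4976

4976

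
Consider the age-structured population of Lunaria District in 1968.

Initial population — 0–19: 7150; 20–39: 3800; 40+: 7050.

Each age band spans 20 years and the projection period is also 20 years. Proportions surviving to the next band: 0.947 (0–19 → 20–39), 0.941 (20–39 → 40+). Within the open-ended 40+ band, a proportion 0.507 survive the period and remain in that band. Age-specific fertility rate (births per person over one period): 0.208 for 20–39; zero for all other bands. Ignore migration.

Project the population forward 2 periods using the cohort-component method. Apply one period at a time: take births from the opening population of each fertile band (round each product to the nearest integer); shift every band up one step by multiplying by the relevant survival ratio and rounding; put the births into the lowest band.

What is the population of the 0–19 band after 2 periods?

Numbering the bands 1..3 from youngest to oldest:
— Period 1 —
Births: 3800 * 0.208 = 790
Band 2: 7150 * 0.947 = 6771
Band 3: 3800 * 0.941 + 7050 * 0.507 = 3576 + 3574 = 7150
Giving 790 / 6771 / 7150.
— Period 2 —
Births: 6771 * 0.208 = 1408
Band 2: 790 * 0.947 = 748
Band 3: 6771 * 0.941 + 7150 * 0.507 = 6372 + 3625 = 9997
Giving 1408 / 748 / 9997.

1408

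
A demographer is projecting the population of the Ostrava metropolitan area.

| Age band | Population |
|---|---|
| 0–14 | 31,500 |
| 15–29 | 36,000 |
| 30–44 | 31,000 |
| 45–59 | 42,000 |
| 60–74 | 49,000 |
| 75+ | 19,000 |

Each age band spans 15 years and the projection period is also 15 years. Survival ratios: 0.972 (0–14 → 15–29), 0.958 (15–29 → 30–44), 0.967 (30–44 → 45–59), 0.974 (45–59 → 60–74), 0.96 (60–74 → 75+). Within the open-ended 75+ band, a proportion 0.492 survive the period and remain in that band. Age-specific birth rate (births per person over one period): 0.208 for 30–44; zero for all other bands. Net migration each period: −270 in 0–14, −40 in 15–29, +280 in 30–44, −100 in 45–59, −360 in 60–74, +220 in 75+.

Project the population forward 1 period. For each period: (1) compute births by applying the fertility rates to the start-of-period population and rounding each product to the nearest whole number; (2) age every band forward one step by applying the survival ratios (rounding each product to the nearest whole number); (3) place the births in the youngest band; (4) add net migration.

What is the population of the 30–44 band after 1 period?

[period 1]
Births: 31000 * 0.208 = 6448
15–29: 31500 * 0.972 = 30618
30–44: 36000 * 0.958 = 34488
45–59: 31000 * 0.967 = 29977
60–74: 42000 * 0.974 = 40908
75+: 49000 * 0.96 + 19000 * 0.492 = 47040 + 9348 = 56388
Net migration: 0–14 − 270 → 6178; 15–29 − 40 → 30578; 30–44 + 280 → 34768; 45–59 − 100 → 29877; 60–74 − 360 → 40548; 75+ + 220 → 56608
→ [6178, 30578, 34768, 29877, 40548, 56608]

34768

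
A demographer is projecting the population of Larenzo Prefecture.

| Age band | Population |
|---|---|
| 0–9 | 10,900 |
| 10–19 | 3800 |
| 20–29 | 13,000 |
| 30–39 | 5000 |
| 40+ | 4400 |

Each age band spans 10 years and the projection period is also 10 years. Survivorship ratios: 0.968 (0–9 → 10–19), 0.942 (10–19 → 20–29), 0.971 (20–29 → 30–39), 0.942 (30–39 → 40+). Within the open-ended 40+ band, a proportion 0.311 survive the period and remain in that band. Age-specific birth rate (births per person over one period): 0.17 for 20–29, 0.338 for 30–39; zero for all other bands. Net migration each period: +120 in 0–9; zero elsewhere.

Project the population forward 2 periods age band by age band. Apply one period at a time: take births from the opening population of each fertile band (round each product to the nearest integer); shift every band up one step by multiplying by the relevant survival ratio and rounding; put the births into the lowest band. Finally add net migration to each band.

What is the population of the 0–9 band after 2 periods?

(Bands numbered youngest = 1 to oldest = 5.)
After projecting period 1:
Births: 13000 × 0.17 = 2210 ; 5000 × 0.338 = 1690 → 3900
Band 2: 10900 × 0.968 = 10551
Band 3: 3800 × 0.942 = 3580
Band 4: 13000 × 0.971 = 12623
Band 5: 5000 × 0.942 + 4400 × 0.311 = 4710 + 1368 = 6078
Net migration: Band 1 + 120 → 4020
Population now: 0–9=4020, 10–19=10551, 20–29=3580, 30–39=12623, 40+=6078
After projecting period 2:
Births: 3580 × 0.17 = 609 ; 12623 × 0.338 = 4267 → 4876
Band 2: 4020 × 0.968 = 3891
Band 3: 10551 × 0.942 = 9939
Band 4: 3580 × 0.971 = 3476
Band 5: 12623 × 0.942 + 6078 × 0.311 = 11891 + 1890 = 13781
Net migration: Band 1 + 120 → 4996
Population now: 0–9=4996, 10–19=3891, 20–29=9939, 30–39=3476, 40+=13781

4996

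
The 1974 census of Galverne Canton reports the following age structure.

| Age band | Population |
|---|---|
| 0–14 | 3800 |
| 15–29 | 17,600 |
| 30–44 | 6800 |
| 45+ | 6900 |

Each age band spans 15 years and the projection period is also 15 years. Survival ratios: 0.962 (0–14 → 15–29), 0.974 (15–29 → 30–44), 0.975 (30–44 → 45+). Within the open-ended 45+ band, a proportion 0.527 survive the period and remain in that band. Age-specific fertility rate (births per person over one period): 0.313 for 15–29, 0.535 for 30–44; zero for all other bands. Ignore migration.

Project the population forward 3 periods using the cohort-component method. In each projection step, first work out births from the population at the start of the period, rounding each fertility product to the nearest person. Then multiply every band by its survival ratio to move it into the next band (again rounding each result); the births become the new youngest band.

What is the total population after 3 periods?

38283

Numbering the bands 1..4 from youngest to oldest:
[period 1]
Births: 17600 × 0.313 = 5509 ; 6800 × 0.535 = 3638 → 9147
Band 2: 3800 × 0.962 = 3656
Band 3: 17600 × 0.974 = 17142
Band 4: 6800 × 0.975 + 6900 × 0.527 = 6630 + 3636 = 10266
End of period: [9147, 3656, 17142, 10266]
[period 2]
Births: 3656 × 0.313 = 1144 ; 17142 × 0.535 = 9171 → 10315
Band 2: 9147 × 0.962 = 8799
Band 3: 3656 × 0.974 = 3561
Band 4: 17142 × 0.975 + 10266 × 0.527 = 16713 + 5410 = 22123
End of period: [10315, 8799, 3561, 22123]
[period 3]
Births: 8799 × 0.313 = 2754 ; 3561 × 0.535 = 1905 → 4659
Band 2: 10315 × 0.962 = 9923
Band 3: 8799 × 0.974 = 8570
Band 4: 3561 × 0.975 + 22123 × 0.527 = 3472 + 11659 = 15131
End of period: [4659, 9923, 8570, 15131]
Total after period 3: 4659 + 9923 + 8570 + 15131 = 38283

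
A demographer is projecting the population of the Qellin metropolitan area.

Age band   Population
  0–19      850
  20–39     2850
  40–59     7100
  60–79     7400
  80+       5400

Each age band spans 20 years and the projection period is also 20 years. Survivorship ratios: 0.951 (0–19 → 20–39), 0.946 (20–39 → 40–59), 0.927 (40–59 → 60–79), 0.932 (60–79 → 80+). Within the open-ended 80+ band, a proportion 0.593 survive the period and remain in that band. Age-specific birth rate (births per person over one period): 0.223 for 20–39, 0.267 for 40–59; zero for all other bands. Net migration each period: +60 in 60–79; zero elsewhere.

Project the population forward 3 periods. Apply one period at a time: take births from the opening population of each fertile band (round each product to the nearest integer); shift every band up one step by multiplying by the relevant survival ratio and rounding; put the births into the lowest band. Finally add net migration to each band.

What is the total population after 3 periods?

— Period 1 —
Births: 2850 × 0.223 = 636  |  7100 × 0.267 = 1896 ⇒ total 2532
20–39: 850 × 0.951 = 808
40–59: 2850 × 0.946 = 2696
60–79: 7100 × 0.927 = 6582
80+: 7400 × 0.932 + 5400 × 0.593 = 6897 + 3202 = 10099
Net migration: 60–79 + 60 → 6642
→ [2532, 808, 2696, 6642, 10099]
— Period 2 —
Births: 808 × 0.223 = 180  |  2696 × 0.267 = 720 ⇒ total 900
20–39: 2532 × 0.951 = 2408
40–59: 808 × 0.946 = 764
60–79: 2696 × 0.927 = 2499
80+: 6642 × 0.932 + 10099 × 0.593 = 6190 + 5989 = 12179
Net migration: 60–79 + 60 → 2559
→ [900, 2408, 764, 2559, 12179]
— Period 3 —
Births: 2408 × 0.223 = 537  |  764 × 0.267 = 204 ⇒ total 741
20–39: 900 × 0.951 = 856
40–59: 2408 × 0.946 = 2278
60–79: 764 × 0.927 = 708
80+: 2559 × 0.932 + 12179 × 0.593 = 2385 + 7222 = 9607
Net migration: 60–79 + 60 → 768
→ [741, 856, 2278, 768, 9607]
Total after period 3: 741 + 856 + 2278 + 768 + 9607 = 14250

14250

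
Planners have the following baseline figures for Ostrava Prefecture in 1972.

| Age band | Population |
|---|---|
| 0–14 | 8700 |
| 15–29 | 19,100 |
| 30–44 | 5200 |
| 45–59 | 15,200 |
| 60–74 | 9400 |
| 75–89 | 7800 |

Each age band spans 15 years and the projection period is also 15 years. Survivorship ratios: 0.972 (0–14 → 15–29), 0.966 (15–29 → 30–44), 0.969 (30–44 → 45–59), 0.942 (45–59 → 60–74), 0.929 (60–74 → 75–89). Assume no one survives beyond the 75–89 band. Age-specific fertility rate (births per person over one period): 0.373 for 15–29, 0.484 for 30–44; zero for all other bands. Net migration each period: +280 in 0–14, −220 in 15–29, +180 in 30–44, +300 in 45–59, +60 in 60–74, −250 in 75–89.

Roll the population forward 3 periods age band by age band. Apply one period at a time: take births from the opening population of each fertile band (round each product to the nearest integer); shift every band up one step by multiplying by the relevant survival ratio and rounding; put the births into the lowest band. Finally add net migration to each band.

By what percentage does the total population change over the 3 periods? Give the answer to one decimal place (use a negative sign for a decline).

Call the bands 1 to 6, youngest first.
After projecting period 1:
Births: 19100 × 0.373 = 7124 ; 5200 × 0.484 = 2517 → 9641
Band 2: 8700 × 0.972 = 8456
Band 3: 19100 × 0.966 = 18451
Band 4: 5200 × 0.969 = 5039
Band 5: 15200 × 0.942 = 14318
Band 6: 9400 × 0.929 = 8733
Net migration: Band 1 + 280 → 9921; Band 2 − 220 → 8236; Band 3 + 180 → 18631; Band 4 + 300 → 5339; Band 5 + 60 → 14378; Band 6 − 250 → 8483
End of period: [9921, 8236, 18631, 5339, 14378, 8483]
After projecting period 2:
Births: 8236 × 0.373 = 3072 ; 18631 × 0.484 = 9017 → 12089
Band 2: 9921 × 0.972 = 9643
Band 3: 8236 × 0.966 = 7956
Band 4: 18631 × 0.969 = 18053
Band 5: 5339 × 0.942 = 5029
Band 6: 14378 × 0.929 = 13357
Net migration: Band 1 + 280 → 12369; Band 2 − 220 → 9423; Band 3 + 180 → 8136; Band 4 + 300 → 18353; Band 5 + 60 → 5089; Band 6 − 250 → 13107
End of period: [12369, 9423, 8136, 18353, 5089, 13107]
After projecting period 3:
Births: 9423 × 0.373 = 3515 ; 8136 × 0.484 = 3938 → 7453
Band 2: 12369 × 0.972 = 12023
Band 3: 9423 × 0.966 = 9103
Band 4: 8136 × 0.969 = 7884
Band 5: 18353 × 0.942 = 17289
Band 6: 5089 × 0.929 = 4728
Net migration: Band 1 + 280 → 7733; Band 2 − 220 → 11803; Band 3 + 180 → 9283; Band 4 + 300 → 8184; Band 5 + 60 → 17349; Band 6 − 250 → 4478
End of period: [7733, 11803, 9283, 8184, 17349, 4478]
Total: 65400 → 58830; change = -6570; percentage change = -10.0%

-10.0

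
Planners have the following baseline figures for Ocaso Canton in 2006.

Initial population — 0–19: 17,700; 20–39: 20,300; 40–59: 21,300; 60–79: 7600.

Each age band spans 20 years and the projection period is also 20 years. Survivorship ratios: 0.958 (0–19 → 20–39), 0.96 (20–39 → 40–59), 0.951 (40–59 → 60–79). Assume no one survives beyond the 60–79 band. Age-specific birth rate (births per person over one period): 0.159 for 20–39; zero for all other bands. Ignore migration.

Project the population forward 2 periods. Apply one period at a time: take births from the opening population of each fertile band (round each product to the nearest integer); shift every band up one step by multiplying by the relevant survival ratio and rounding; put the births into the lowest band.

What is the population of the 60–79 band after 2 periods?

Period 1:
Births: 20300 × 0.159 = 3228
20–39: 17700 × 0.958 = 16957
40–59: 20300 × 0.96 = 19488
60–79: 21300 × 0.951 = 20256
End of period: [3228, 16957, 19488, 20256]
Period 2:
Births: 16957 × 0.159 = 2696
20–39: 3228 × 0.958 = 3092
40–59: 16957 × 0.96 = 16279
60–79: 19488 × 0.951 = 18533
End of period: [2696, 3092, 16279, 18533]

18533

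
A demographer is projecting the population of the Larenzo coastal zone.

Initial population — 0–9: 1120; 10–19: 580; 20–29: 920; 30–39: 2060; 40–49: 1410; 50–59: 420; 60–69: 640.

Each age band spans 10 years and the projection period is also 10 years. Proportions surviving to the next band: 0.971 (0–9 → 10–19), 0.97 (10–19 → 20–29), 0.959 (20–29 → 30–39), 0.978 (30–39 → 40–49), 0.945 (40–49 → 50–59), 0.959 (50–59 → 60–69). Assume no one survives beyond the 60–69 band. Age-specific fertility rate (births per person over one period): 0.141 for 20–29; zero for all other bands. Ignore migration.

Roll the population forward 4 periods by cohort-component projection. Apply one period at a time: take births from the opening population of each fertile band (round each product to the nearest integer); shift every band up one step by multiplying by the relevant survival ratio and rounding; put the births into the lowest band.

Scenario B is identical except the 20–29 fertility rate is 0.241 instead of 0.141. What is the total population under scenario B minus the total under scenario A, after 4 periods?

Let band 1 be 0–9 through band 7 = 60–69.
Period 1.
Births: 920 * 0.141 = 130
Band 2: 1120 * 0.971 = 1088
Band 3: 580 * 0.97 = 563
Band 4: 920 * 0.959 = 882
Band 5: 2060 * 0.978 = 2015
Band 6: 1410 * 0.945 = 1332
Band 7: 420 * 0.959 = 403
Population now: 0–9=130, 10–19=1088, 20–29=563, 30–39=882, 40–49=2015, 50–59=1332, 60–69=403
Period 2.
Births: 563 * 0.141 = 79
Band 2: 130 * 0.971 = 126
Band 3: 1088 * 0.97 = 1055
Band 4: 563 * 0.959 = 540
Band 5: 882 * 0.978 = 863
Band 6: 2015 * 0.945 = 1904
Band 7: 1332 * 0.959 = 1277
Population now: 0–9=79, 10–19=126, 20–29=1055, 30–39=540, 40–49=863, 50–59=1904, 60–69=1277
Period 3.
Births: 1055 * 0.141 = 149
Band 2: 79 * 0.971 = 77
Band 3: 126 * 0.97 = 122
Band 4: 1055 * 0.959 = 1012
Band 5: 540 * 0.978 = 528
Band 6: 863 * 0.945 = 816
Band 7: 1904 * 0.959 = 1826
Population now: 0–9=149, 10–19=77, 20–29=122, 30–39=1012, 40–49=528, 50–59=816, 60–69=1826
Period 4.
Births: 122 * 0.141 = 17
Band 2: 149 * 0.971 = 145
Band 3: 77 * 0.97 = 75
Band 4: 122 * 0.959 = 117
Band 5: 1012 * 0.978 = 990
Band 6: 528 * 0.945 = 499
Band 7: 816 * 0.959 = 783
Population now: 0–9=17, 10–19=145, 20–29=75, 30–39=117, 40–49=990, 50–59=499, 60–69=783
Scenario A total after 4 periods: 2626
Scenario B projection —
Period 1.
Births: 920 * 0.241 = 222
Band 2: 1120 * 0.971 = 1088
Band 3: 580 * 0.97 = 563
Band 4: 920 * 0.959 = 882
Band 5: 2060 * 0.978 = 2015
Band 6: 1410 * 0.945 = 1332
Band 7: 420 * 0.959 = 403
Population now: 0–9=222, 10–19=1088, 20–29=563, 30–39=882, 40–49=2015, 50–59=1332, 60–69=403
Period 2.
Births: 563 * 0.241 = 136
Band 2: 222 * 0.971 = 216
Band 3: 1088 * 0.97 = 1055
Band 4: 563 * 0.959 = 540
Band 5: 882 * 0.978 = 863
Band 6: 2015 * 0.945 = 1904
Band 7: 1332 * 0.959 = 1277
Population now: 0–9=136, 10–19=216, 20–29=1055, 30–39=540, 40–49=863, 50–59=1904, 60–69=1277
Period 3.
Births: 1055 * 0.241 = 254
Band 2: 136 * 0.971 = 132
Band 3: 216 * 0.97 = 210
Band 4: 1055 * 0.959 = 1012
Band 5: 540 * 0.978 = 528
Band 6: 863 * 0.945 = 816
Band 7: 1904 * 0.959 = 1826
Population now: 0–9=254, 10–19=132, 20–29=210, 30–39=1012, 40–49=528, 50–59=816, 60–69=1826
Period 4.
Births: 210 * 0.241 = 51
Band 2: 254 * 0.971 = 247
Band 3: 132 * 0.97 = 128
Band 4: 210 * 0.959 = 201
Band 5: 1012 * 0.978 = 990
Band 6: 528 * 0.945 = 499
Band 7: 816 * 0.959 = 783
Population now: 0–9=51, 10–19=247, 20–29=128, 30–39=201, 40–49=990, 50–59=499, 60–69=783
Scenario B total after 4 periods: 2899
Difference B − A = 2899 − 2626 = 273

273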